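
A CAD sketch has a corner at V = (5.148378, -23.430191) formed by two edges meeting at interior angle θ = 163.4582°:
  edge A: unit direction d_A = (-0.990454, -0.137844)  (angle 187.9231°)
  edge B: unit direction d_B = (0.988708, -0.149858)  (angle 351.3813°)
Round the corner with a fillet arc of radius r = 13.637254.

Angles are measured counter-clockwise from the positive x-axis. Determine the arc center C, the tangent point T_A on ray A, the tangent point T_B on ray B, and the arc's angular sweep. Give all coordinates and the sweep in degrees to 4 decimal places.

bisector direction at 269.6522° = (-0.006070,-0.999982)
center distance |VC| = r/sin(θ/2) = 13.637254/sin(81.7291°) = 13.780586
C = V + |VC|·bis = (5.0647,-37.2105)
T_A = V + ((C−V)·d_A)·d_A = V + 1.9824·d_A = (3.1849,-23.7035)
T_B = V + ((C−V)·d_B)·d_B = V + 1.9824·d_B = (7.1084,-23.7273)
sweep = 180° − θ = 16.5418°

center=(5.0647,-37.2105) T_A=(3.1849,-23.7035) T_B=(7.1084,-23.7273) sweep=16.5418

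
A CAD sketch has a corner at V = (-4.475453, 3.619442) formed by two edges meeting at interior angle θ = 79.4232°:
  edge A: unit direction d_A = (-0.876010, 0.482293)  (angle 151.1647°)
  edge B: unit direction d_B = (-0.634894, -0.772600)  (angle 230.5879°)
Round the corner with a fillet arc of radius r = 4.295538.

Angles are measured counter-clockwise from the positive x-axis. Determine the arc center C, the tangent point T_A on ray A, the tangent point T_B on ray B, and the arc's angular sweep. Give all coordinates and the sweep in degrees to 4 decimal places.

bisector direction at 190.8763° = (-0.982037,-0.188689)
center distance |VC| = r/sin(θ/2) = 4.295538/sin(39.7116°) = 6.723086
C = V + |VC|·bis = (-11.0778,2.3509)
T_A = V + ((C−V)·d_A)·d_A = V + 5.1719·d_A = (-9.0061,6.1138)
T_B = V + ((C−V)·d_B)·d_B = V + 5.1719·d_B = (-7.7590,-0.3763)
sweep = 180° − θ = 100.5768°

center=(-11.0778,2.3509) T_A=(-9.0061,6.1138) T_B=(-7.7590,-0.3763) sweep=100.5768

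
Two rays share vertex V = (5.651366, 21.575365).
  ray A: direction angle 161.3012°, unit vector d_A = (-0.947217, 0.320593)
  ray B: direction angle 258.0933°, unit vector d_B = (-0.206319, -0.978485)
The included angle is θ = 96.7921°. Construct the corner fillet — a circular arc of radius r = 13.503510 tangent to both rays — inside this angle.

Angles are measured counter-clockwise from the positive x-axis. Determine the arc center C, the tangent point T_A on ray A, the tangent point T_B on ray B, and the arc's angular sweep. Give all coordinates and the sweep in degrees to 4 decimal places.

center=(-10.0355,12.6287) T_A=(-5.7064,25.4195) T_B=(3.1775,9.8427) sweep=83.2079

bisector direction at 209.6972° = (-0.868655,-0.495417)
center distance |VC| = r/sin(θ/2) = 13.503510/sin(48.3961°) = 18.058801
C = V + |VC|·bis = (-10.0355,12.6287)
T_A = V + ((C−V)·d_A)·d_A = V + 11.9906·d_A = (-5.7064,25.4195)
T_B = V + ((C−V)·d_B)·d_B = V + 11.9906·d_B = (3.1775,9.8427)
sweep = 180° − θ = 83.2079°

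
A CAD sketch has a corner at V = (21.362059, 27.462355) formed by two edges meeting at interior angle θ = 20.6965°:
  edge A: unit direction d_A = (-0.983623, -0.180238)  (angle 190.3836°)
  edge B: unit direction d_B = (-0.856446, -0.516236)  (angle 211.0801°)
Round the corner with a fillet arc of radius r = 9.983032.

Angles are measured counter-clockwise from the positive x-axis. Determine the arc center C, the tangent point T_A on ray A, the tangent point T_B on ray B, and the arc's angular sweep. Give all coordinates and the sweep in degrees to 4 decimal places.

center=(-30.6146,7.7890) T_A=(-32.4139,17.6085) T_B=(-25.4610,-0.7609) sweep=159.3035

bisector direction at 200.7319° = (-0.935247,-0.353995)
center distance |VC| = r/sin(θ/2) = 9.983032/sin(10.3483°) = 55.575310
C = V + |VC|·bis = (-30.6146,7.7890)
T_A = V + ((C−V)·d_A)·d_A = V + 54.6713·d_A = (-32.4139,17.6085)
T_B = V + ((C−V)·d_B)·d_B = V + 54.6713·d_B = (-25.4610,-0.7609)
sweep = 180° − θ = 159.3035°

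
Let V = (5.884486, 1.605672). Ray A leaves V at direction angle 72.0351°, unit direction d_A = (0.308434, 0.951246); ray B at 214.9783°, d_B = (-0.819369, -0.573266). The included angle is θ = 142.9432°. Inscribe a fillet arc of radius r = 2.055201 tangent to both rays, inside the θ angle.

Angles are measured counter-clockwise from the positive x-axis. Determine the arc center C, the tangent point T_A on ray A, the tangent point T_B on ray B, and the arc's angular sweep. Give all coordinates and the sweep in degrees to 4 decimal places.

bisector direction at 143.5067° = (-0.803926,0.594729)
center distance |VC| = r/sin(θ/2) = 2.055201/sin(71.4716°) = 2.167553
C = V + |VC|·bis = (4.1419,2.8948)
T_A = V + ((C−V)·d_A)·d_A = V + 0.6888·d_A = (6.0969,2.2609)
T_B = V + ((C−V)·d_B)·d_B = V + 0.6888·d_B = (5.3201,1.2108)
sweep = 180° − θ = 37.0568°

center=(4.1419,2.8948) T_A=(6.0969,2.2609) T_B=(5.3201,1.2108) sweep=37.0568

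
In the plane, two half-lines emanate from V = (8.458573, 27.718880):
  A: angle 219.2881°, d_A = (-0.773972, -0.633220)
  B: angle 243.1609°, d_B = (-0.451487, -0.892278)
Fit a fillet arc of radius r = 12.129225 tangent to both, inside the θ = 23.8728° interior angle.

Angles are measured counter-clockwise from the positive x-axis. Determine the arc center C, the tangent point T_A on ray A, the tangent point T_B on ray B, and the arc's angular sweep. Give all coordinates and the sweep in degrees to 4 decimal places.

bisector direction at 231.2245° = (-0.626271,-0.779606)
center distance |VC| = r/sin(θ/2) = 12.129225/sin(11.9364°) = 58.644645
C = V + |VC|·bis = (-28.2688,-18.0008)
T_A = V + ((C−V)·d_A)·d_A = V + 57.3766·d_A = (-35.9493,-8.6131)
T_B = V + ((C−V)·d_B)·d_B = V + 57.3766·d_B = (-17.4462,-23.4770)
sweep = 180° − θ = 156.1272°

center=(-28.2688,-18.0008) T_A=(-35.9493,-8.6131) T_B=(-17.4462,-23.4770) sweep=156.1272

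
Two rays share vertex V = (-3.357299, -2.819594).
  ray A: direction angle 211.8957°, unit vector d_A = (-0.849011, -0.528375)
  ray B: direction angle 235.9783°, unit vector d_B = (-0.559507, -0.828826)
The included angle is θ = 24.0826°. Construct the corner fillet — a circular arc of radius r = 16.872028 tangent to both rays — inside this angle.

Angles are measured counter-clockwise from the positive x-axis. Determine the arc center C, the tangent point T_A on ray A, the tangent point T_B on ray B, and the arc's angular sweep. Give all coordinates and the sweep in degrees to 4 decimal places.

bisector direction at 223.9370° = (-0.720103,-0.693867)
center distance |VC| = r/sin(θ/2) = 16.872028/sin(12.0413°) = 80.875728
C = V + |VC|·bis = (-61.5962,-58.9366)
T_A = V + ((C−V)·d_A)·d_A = V + 79.0963·d_A = (-70.5109,-44.6120)
T_B = V + ((C−V)·d_B)·d_B = V + 79.0963·d_B = (-47.6122,-68.3766)
sweep = 180° − θ = 155.9174°

center=(-61.5962,-58.9366) T_A=(-70.5109,-44.6120) T_B=(-47.6122,-68.3766) sweep=155.9174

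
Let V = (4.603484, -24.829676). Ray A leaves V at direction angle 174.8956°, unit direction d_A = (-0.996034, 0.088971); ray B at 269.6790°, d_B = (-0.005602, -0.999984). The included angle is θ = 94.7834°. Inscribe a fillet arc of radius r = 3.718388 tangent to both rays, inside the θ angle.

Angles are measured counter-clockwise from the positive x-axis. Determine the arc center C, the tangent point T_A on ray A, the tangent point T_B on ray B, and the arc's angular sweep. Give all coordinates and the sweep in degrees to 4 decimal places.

bisector direction at 222.2873° = (-0.739780,-0.672849)
center distance |VC| = r/sin(θ/2) = 3.718388/sin(47.3917°) = 5.052164
C = V + |VC|·bis = (0.8660,-28.2290)
T_A = V + ((C−V)·d_A)·d_A = V + 3.4202·d_A = (1.1968,-24.5254)
T_B = V + ((C−V)·d_B)·d_B = V + 3.4202·d_B = (4.5843,-28.2498)
sweep = 180° − θ = 85.2166°

center=(0.8660,-28.2290) T_A=(1.1968,-24.5254) T_B=(4.5843,-28.2498) sweep=85.2166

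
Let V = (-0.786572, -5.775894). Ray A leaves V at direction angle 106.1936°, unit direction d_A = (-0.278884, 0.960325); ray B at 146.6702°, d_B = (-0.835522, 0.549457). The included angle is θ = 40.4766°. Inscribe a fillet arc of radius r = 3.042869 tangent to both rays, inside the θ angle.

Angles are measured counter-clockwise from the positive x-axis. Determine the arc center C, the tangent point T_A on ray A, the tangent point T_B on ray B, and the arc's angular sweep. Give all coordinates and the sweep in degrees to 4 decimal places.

center=(-6.0104,1.3013) T_A=(-3.0883,2.1499) T_B=(-7.6823,-1.2411) sweep=139.5234

bisector direction at 126.4319° = (-0.593867,0.804563)
center distance |VC| = r/sin(θ/2) = 3.042869/sin(20.2383°) = 8.796314
C = V + |VC|·bis = (-6.0104,1.3013)
T_A = V + ((C−V)·d_A)·d_A = V + 8.2532·d_A = (-3.0883,2.1499)
T_B = V + ((C−V)·d_B)·d_B = V + 8.2532·d_B = (-7.6823,-1.2411)
sweep = 180° − θ = 139.5234°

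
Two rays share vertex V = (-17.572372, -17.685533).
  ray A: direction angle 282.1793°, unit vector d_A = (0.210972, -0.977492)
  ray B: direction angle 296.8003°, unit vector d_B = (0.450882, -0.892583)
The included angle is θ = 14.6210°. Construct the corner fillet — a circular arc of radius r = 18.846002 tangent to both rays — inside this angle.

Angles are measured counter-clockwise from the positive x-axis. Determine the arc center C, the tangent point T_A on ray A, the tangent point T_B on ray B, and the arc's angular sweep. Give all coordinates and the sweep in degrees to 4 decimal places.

center=(31.8417,-157.3056) T_A=(13.4199,-161.2815) T_B=(48.6633,-148.8082) sweep=165.3790

bisector direction at 289.4898° = (0.333639,-0.942701)
center distance |VC| = r/sin(θ/2) = 18.846002/sin(7.3105°) = 148.106389
C = V + |VC|·bis = (31.8417,-157.3056)
T_A = V + ((C−V)·d_A)·d_A = V + 146.9025·d_A = (13.4199,-161.2815)
T_B = V + ((C−V)·d_B)·d_B = V + 146.9025·d_B = (48.6633,-148.8082)
sweep = 180° − θ = 165.3790°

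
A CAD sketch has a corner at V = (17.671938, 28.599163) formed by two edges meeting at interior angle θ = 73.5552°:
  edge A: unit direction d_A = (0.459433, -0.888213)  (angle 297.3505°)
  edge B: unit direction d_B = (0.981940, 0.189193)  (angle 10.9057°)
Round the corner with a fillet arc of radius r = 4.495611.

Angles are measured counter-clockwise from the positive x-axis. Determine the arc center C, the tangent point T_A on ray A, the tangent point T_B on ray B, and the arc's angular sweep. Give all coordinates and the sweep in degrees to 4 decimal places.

bisector direction at 334.1281° = (0.899772,-0.436361)
center distance |VC| = r/sin(θ/2) = 4.495611/sin(36.7776°) = 7.508823
C = V + |VC|·bis = (24.4282,25.3226)
T_A = V + ((C−V)·d_A)·d_A = V + 6.0143·d_A = (20.4351,23.2572)
T_B = V + ((C−V)·d_B)·d_B = V + 6.0143·d_B = (23.5776,29.7370)
sweep = 180° − θ = 106.4448°

center=(24.4282,25.3226) T_A=(20.4351,23.2572) T_B=(23.5776,29.7370) sweep=106.4448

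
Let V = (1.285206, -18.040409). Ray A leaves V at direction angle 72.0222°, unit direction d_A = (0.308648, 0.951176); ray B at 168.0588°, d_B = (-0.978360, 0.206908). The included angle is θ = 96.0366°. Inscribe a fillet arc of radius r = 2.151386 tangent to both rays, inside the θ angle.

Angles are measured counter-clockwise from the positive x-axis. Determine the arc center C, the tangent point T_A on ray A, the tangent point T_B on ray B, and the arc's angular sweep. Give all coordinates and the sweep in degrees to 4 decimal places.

center=(-0.1636,-15.5350) T_A=(1.8827,-16.1991) T_B=(-0.6088,-17.6399) sweep=83.9634

bisector direction at 120.0405° = (-0.500612,0.865672)
center distance |VC| = r/sin(θ/2) = 2.151386/sin(48.0183°) = 2.894143
C = V + |VC|·bis = (-0.1636,-15.5350)
T_A = V + ((C−V)·d_A)·d_A = V + 1.9359·d_A = (1.8827,-16.1991)
T_B = V + ((C−V)·d_B)·d_B = V + 1.9359·d_B = (-0.6088,-17.6399)
sweep = 180° − θ = 83.9634°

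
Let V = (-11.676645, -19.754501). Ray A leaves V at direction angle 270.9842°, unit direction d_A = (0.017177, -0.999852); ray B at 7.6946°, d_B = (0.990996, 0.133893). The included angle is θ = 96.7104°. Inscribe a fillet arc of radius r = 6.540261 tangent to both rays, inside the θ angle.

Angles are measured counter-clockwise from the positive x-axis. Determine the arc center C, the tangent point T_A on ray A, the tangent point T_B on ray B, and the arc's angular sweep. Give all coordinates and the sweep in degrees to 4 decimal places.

bisector direction at 319.3394° = (0.758583,-0.651577)
center distance |VC| = r/sin(θ/2) = 6.540261/sin(48.3552°) = 8.752104
C = V + |VC|·bis = (-5.0375,-25.4572)
T_A = V + ((C−V)·d_A)·d_A = V + 5.8159·d_A = (-11.5767,-25.5695)
T_B = V + ((C−V)·d_B)·d_B = V + 5.8159·d_B = (-5.9131,-18.9758)
sweep = 180° − θ = 83.2896°

center=(-5.0375,-25.4572) T_A=(-11.5767,-25.5695) T_B=(-5.9131,-18.9758) sweep=83.2896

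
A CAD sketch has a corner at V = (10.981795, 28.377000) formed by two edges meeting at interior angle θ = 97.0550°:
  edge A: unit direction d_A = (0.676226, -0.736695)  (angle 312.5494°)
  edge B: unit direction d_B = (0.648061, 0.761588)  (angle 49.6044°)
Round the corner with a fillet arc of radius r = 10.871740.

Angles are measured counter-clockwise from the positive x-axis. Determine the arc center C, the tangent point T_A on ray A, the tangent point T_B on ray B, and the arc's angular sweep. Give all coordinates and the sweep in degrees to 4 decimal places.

bisector direction at 1.0769° = (0.999823,0.018794)
center distance |VC| = r/sin(θ/2) = 10.871740/sin(48.5275°) = 14.509705
C = V + |VC|·bis = (25.4889,28.6497)
T_A = V + ((C−V)·d_A)·d_A = V + 9.6092·d_A = (17.4798,21.2980)
T_B = V + ((C−V)·d_B)·d_B = V + 9.6092·d_B = (17.2091,35.6953)
sweep = 180° − θ = 82.9450°

center=(25.4889,28.6497) T_A=(17.4798,21.2980) T_B=(17.2091,35.6953) sweep=82.9450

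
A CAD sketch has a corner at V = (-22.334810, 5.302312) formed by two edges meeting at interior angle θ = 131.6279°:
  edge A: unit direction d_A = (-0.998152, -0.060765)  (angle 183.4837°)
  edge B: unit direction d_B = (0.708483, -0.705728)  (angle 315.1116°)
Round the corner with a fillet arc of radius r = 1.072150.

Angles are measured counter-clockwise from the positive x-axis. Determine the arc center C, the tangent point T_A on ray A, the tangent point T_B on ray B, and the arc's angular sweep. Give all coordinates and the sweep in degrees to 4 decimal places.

center=(-22.7503,4.2029) T_A=(-22.8154,5.2731) T_B=(-21.9937,4.9625) sweep=48.3721

bisector direction at 249.2977° = (-0.353513,-0.935430)
center distance |VC| = r/sin(θ/2) = 1.072150/sin(65.8140°) = 1.175320
C = V + |VC|·bis = (-22.7503,4.2029)
T_A = V + ((C−V)·d_A)·d_A = V + 0.4815·d_A = (-22.8154,5.2731)
T_B = V + ((C−V)·d_B)·d_B = V + 0.4815·d_B = (-21.9937,4.9625)
sweep = 180° − θ = 48.3721°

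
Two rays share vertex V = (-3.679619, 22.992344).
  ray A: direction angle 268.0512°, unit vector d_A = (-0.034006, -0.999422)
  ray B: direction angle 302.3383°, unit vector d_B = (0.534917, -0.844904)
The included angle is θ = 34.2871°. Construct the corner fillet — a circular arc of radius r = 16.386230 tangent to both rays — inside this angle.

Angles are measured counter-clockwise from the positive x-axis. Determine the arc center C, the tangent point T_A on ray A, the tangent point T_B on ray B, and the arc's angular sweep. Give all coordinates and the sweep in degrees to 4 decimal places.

bisector direction at 285.1947° = (0.262101,-0.965041)
center distance |VC| = r/sin(θ/2) = 16.386230/sin(17.1436°) = 55.590500
C = V + |VC|·bis = (10.8907,-30.6547)
T_A = V + ((C−V)·d_A)·d_A = V + 53.1206·d_A = (-5.4861,-30.0975)
T_B = V + ((C−V)·d_B)·d_B = V + 53.1206·d_B = (24.7355,-21.8895)
sweep = 180° − θ = 145.7129°

center=(10.8907,-30.6547) T_A=(-5.4861,-30.0975) T_B=(24.7355,-21.8895) sweep=145.7129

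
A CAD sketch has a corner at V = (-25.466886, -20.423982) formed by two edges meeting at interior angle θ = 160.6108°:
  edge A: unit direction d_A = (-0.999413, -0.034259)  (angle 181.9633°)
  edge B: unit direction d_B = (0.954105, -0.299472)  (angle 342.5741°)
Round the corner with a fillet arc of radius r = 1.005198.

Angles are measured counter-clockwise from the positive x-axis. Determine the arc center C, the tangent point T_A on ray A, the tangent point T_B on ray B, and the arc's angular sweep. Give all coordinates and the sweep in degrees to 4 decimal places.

center=(-25.6041,-21.4345) T_A=(-25.6385,-20.4299) T_B=(-25.3030,-20.4754) sweep=19.3892

bisector direction at 262.2687° = (-0.134528,-0.990910)
center distance |VC| = r/sin(θ/2) = 1.005198/sin(80.3054°) = 1.019761
C = V + |VC|·bis = (-25.6041,-21.4345)
T_A = V + ((C−V)·d_A)·d_A = V + 0.1717·d_A = (-25.6385,-20.4299)
T_B = V + ((C−V)·d_B)·d_B = V + 0.1717·d_B = (-25.3030,-20.4754)
sweep = 180° − θ = 19.3892°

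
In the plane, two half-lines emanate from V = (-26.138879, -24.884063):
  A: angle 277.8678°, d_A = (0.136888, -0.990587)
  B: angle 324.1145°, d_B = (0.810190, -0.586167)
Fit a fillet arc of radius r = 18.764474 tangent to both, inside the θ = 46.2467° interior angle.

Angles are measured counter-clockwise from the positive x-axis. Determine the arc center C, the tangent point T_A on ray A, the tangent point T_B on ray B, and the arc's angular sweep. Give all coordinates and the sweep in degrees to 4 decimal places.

center=(-1.5358,-65.8448) T_A=(-20.1236,-68.4135) T_B=(9.4634,-50.6421) sweep=133.7533

bisector direction at 300.9911° = (0.514906,-0.857247)
center distance |VC| = r/sin(θ/2) = 18.764474/sin(23.1233°) = 47.781776
C = V + |VC|·bis = (-1.5358,-65.8448)
T_A = V + ((C−V)·d_A)·d_A = V + 43.9431·d_A = (-20.1236,-68.4135)
T_B = V + ((C−V)·d_B)·d_B = V + 43.9431·d_B = (9.4634,-50.6421)
sweep = 180° − θ = 133.7533°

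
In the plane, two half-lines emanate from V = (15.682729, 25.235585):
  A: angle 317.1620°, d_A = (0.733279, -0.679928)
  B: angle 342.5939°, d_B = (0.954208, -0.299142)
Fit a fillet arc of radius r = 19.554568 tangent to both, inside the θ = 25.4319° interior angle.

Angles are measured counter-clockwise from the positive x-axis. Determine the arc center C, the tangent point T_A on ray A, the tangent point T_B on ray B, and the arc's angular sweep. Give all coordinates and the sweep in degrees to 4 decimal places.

bisector direction at 329.8779° = (0.864958,-0.501844)
center distance |VC| = r/sin(θ/2) = 19.554568/sin(12.7159°) = 88.836846
C = V + |VC|·bis = (92.5229,-19.3466)
T_A = V + ((C−V)·d_A)·d_A = V + 86.6580·d_A = (79.2272,-33.6856)
T_B = V + ((C−V)·d_B)·d_B = V + 86.6580·d_B = (98.3725,-0.6875)
sweep = 180° − θ = 154.5681°

center=(92.5229,-19.3466) T_A=(79.2272,-33.6856) T_B=(98.3725,-0.6875) sweep=154.5681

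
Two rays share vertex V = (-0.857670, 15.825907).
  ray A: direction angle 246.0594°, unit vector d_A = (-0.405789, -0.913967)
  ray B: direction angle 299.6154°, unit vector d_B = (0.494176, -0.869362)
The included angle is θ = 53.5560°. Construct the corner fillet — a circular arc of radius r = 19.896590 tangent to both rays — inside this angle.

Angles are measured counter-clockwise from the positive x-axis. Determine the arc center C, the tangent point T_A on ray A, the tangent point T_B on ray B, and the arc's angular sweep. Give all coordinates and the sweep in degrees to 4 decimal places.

center=(1.3284,-28.2821) T_A=(-16.8564,-20.2083) T_B=(18.6258,-18.4497) sweep=126.4440

bisector direction at 272.8374° = (0.049502,-0.998774)
center distance |VC| = r/sin(θ/2) = 19.896590/sin(26.7780°) = 44.162162
C = V + |VC|·bis = (1.3284,-28.2821)
T_A = V + ((C−V)·d_A)·d_A = V + 39.4262·d_A = (-16.8564,-20.2083)
T_B = V + ((C−V)·d_B)·d_B = V + 39.4262·d_B = (18.6258,-18.4497)
sweep = 180° − θ = 126.4440°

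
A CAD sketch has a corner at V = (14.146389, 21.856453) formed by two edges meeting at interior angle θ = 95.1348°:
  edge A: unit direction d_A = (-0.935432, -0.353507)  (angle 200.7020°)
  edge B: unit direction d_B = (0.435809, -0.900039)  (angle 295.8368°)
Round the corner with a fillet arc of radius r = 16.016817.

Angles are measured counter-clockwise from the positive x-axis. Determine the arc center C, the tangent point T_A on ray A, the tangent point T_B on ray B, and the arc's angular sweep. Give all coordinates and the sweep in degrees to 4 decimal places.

center=(6.1118,1.6977) T_A=(0.4497,16.6804) T_B=(20.5275,8.6780) sweep=84.8652

bisector direction at 248.2694° = (-0.370243,-0.928935)
center distance |VC| = r/sin(θ/2) = 16.016817/sin(47.5674°) = 21.700900
C = V + |VC|·bis = (6.1118,1.6977)
T_A = V + ((C−V)·d_A)·d_A = V + 14.6421·d_A = (0.4497,16.6804)
T_B = V + ((C−V)·d_B)·d_B = V + 14.6421·d_B = (20.5275,8.6780)
sweep = 180° − θ = 84.8652°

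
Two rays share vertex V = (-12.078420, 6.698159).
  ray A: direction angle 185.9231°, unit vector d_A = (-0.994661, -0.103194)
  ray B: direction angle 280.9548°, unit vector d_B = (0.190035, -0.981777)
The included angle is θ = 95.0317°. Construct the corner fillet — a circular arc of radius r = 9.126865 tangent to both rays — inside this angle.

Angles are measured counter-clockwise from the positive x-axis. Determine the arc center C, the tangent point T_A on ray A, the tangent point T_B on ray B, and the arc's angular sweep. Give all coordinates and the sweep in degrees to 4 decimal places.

bisector direction at 233.4390° = (-0.595679,-0.803223)
center distance |VC| = r/sin(θ/2) = 9.126865/sin(47.5159°) = 12.376011
C = V + |VC|·bis = (-19.4505,-3.2425)
T_A = V + ((C−V)·d_A)·d_A = V + 8.3586·d_A = (-20.3924,5.8356)
T_B = V + ((C−V)·d_B)·d_B = V + 8.3586·d_B = (-10.4900,-1.5081)
sweep = 180° − θ = 84.9683°

center=(-19.4505,-3.2425) T_A=(-20.3924,5.8356) T_B=(-10.4900,-1.5081) sweep=84.9683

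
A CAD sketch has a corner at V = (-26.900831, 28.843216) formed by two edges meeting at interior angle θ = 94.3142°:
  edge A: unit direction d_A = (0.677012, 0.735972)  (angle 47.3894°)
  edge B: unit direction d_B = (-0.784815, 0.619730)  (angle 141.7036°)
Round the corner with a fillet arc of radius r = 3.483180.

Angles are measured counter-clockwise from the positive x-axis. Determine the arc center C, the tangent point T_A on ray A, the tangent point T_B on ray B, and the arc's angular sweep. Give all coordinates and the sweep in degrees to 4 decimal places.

bisector direction at 94.5465° = (-0.079268,0.996853)
center distance |VC| = r/sin(θ/2) = 3.483180/sin(47.1571°) = 4.750519
C = V + |VC|·bis = (-27.2774,33.5788)
T_A = V + ((C−V)·d_A)·d_A = V + 3.2303·d_A = (-24.7139,31.2206)
T_B = V + ((C−V)·d_B)·d_B = V + 3.2303·d_B = (-29.4360,30.8451)
sweep = 180° − θ = 85.6858°

center=(-27.2774,33.5788) T_A=(-24.7139,31.2206) T_B=(-29.4360,30.8451) sweep=85.6858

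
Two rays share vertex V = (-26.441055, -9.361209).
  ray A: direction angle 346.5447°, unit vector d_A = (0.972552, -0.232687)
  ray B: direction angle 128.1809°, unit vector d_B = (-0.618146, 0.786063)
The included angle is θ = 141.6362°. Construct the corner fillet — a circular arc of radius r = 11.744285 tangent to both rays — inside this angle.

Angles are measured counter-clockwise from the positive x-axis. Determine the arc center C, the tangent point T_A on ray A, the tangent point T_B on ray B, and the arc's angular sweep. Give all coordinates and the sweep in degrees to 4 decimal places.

bisector direction at 57.3628° = (0.539318,0.842102)
center distance |VC| = r/sin(θ/2) = 11.744285/sin(70.8181°) = 12.434654
C = V + |VC|·bis = (-19.7348,1.1100)
T_A = V + ((C−V)·d_A)·d_A = V + 4.0856·d_A = (-22.4676,-10.3119)
T_B = V + ((C−V)·d_B)·d_B = V + 4.0856·d_B = (-28.9666,-6.1496)
sweep = 180° − θ = 38.3638°

center=(-19.7348,1.1100) T_A=(-22.4676,-10.3119) T_B=(-28.9666,-6.1496) sweep=38.3638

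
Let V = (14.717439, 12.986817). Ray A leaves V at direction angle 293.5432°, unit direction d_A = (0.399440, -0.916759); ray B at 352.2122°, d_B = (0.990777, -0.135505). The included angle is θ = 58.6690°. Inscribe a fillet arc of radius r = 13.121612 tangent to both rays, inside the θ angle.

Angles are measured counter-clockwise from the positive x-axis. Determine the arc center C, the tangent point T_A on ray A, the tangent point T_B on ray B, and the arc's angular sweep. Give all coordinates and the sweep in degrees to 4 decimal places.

bisector direction at 322.8777° = (0.797349,-0.603518)
center distance |VC| = r/sin(θ/2) = 13.121612/sin(29.3345°) = 26.783858
C = V + |VC|·bis = (36.0735,-3.1777)
T_A = V + ((C−V)·d_A)·d_A = V + 23.3495·d_A = (24.0442,-8.4190)
T_B = V + ((C−V)·d_B)·d_B = V + 23.3495·d_B = (37.8516,9.8229)
sweep = 180° − θ = 121.3310°

center=(36.0735,-3.1777) T_A=(24.0442,-8.4190) T_B=(37.8516,9.8229) sweep=121.3310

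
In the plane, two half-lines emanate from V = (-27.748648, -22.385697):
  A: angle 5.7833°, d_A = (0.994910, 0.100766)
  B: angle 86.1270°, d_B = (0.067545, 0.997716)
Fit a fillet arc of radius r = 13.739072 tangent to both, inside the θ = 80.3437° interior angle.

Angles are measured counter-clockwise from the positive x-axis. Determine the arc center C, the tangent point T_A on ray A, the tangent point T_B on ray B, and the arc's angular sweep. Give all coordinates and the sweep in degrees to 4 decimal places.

center=(-12.9417,-7.0767) T_A=(-11.5573,-20.7458) T_B=(-26.6494,-6.1487) sweep=99.6563

bisector direction at 45.9551° = (0.695221,0.718796)
center distance |VC| = r/sin(θ/2) = 13.739072/sin(40.1718°) = 21.298168
C = V + |VC|·bis = (-12.9417,-7.0767)
T_A = V + ((C−V)·d_A)·d_A = V + 16.2742·d_A = (-11.5573,-20.7458)
T_B = V + ((C−V)·d_B)·d_B = V + 16.2742·d_B = (-26.6494,-6.1487)
sweep = 180° − θ = 99.6563°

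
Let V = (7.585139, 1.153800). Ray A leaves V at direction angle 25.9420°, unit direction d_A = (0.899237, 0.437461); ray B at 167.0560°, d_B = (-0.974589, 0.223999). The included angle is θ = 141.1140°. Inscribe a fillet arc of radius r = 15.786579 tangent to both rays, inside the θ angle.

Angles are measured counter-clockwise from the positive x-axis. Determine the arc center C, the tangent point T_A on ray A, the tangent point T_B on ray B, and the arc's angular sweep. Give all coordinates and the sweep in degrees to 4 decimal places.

center=(5.6903,17.7875) T_A=(12.5963,3.5916) T_B=(2.1541,2.4021) sweep=38.8860

bisector direction at 96.4990° = (-0.113186,0.993574)
center distance |VC| = r/sin(θ/2) = 15.786579/sin(70.5570°) = 16.741282
C = V + |VC|·bis = (5.6903,17.7875)
T_A = V + ((C−V)·d_A)·d_A = V + 5.5727·d_A = (12.5963,3.5916)
T_B = V + ((C−V)·d_B)·d_B = V + 5.5727·d_B = (2.1541,2.4021)
sweep = 180° − θ = 38.8860°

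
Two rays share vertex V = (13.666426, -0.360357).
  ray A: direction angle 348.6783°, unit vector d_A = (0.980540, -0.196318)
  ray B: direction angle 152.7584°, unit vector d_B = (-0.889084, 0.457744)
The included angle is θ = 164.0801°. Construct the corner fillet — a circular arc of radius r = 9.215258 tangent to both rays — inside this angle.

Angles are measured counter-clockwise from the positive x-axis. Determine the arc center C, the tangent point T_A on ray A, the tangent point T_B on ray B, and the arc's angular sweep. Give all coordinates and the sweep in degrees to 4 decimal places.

center=(16.7390,8.4226) T_A=(14.9299,-0.6133) T_B=(12.5208,0.2295) sweep=15.9199

bisector direction at 70.7183° = (0.330212,0.943907)
center distance |VC| = r/sin(θ/2) = 9.215258/sin(82.0400°) = 9.304910
C = V + |VC|·bis = (16.7390,8.4226)
T_A = V + ((C−V)·d_A)·d_A = V + 1.2886·d_A = (14.9299,-0.6133)
T_B = V + ((C−V)·d_B)·d_B = V + 1.2886·d_B = (12.5208,0.2295)
sweep = 180° − θ = 15.9199°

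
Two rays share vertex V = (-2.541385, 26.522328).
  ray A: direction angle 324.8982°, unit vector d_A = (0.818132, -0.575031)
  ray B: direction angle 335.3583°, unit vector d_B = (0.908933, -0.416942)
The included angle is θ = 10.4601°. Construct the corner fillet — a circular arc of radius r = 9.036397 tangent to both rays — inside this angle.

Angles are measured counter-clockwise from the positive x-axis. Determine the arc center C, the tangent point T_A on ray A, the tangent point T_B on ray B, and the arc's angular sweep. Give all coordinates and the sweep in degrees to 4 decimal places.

bisector direction at 330.1283° = (0.867142,-0.498060)
center distance |VC| = r/sin(θ/2) = 9.036397/sin(5.2301°) = 99.132344
C = V + |VC|·bis = (83.4205,-22.8516)
T_A = V + ((C−V)·d_A)·d_A = V + 98.7196·d_A = (78.2243,-30.2445)
T_B = V + ((C−V)·d_B)·d_B = V + 98.7196·d_B = (87.1881,-14.6381)
sweep = 180° − θ = 169.5399°

center=(83.4205,-22.8516) T_A=(78.2243,-30.2445) T_B=(87.1881,-14.6381) sweep=169.5399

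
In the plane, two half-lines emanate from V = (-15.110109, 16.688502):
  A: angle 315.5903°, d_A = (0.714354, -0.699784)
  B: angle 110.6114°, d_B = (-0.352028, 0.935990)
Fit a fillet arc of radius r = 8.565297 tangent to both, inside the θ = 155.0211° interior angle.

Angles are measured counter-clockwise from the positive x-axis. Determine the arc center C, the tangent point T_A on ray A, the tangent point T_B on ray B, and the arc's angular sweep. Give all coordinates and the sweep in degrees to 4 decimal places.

center=(-7.7610,21.4795) T_A=(-13.7548,15.3609) T_B=(-15.7780,18.4643) sweep=24.9789

bisector direction at 33.1009° = (0.837711,0.546114)
center distance |VC| = r/sin(θ/2) = 8.565297/sin(77.5105°) = 8.772900
C = V + |VC|·bis = (-7.7610,21.4795)
T_A = V + ((C−V)·d_A)·d_A = V + 1.8972·d_A = (-13.7548,15.3609)
T_B = V + ((C−V)·d_B)·d_B = V + 1.8972·d_B = (-15.7780,18.4643)
sweep = 180° − θ = 24.9789°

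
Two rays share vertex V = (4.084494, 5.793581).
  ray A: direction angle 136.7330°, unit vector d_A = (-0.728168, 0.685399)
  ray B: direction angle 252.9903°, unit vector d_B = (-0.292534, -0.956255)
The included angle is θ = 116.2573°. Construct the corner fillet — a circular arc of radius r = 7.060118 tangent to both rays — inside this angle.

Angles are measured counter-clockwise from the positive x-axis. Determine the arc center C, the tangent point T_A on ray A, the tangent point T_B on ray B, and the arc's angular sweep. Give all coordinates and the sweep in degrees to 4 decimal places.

bisector direction at 194.8616° = (-0.966548,-0.256486)
center distance |VC| = r/sin(θ/2) = 7.060118/sin(58.1287°) = 8.313495
C = V + |VC|·bis = (-3.9509,3.6613)
T_A = V + ((C−V)·d_A)·d_A = V + 4.3896·d_A = (0.8881,8.8022)
T_B = V + ((C−V)·d_B)·d_B = V + 4.3896·d_B = (2.8004,1.5960)
sweep = 180° − θ = 63.7427°

center=(-3.9509,3.6613) T_A=(0.8881,8.8022) T_B=(2.8004,1.5960) sweep=63.7427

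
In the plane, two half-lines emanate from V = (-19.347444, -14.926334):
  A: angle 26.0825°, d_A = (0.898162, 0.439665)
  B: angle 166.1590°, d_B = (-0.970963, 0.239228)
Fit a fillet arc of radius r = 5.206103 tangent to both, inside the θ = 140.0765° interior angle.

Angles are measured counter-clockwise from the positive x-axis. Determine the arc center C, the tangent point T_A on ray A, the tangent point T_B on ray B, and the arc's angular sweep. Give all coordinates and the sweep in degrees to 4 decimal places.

center=(-19.9380,-9.4190) T_A=(-17.6491,-14.0950) T_B=(-21.1835,-14.4740) sweep=39.9235

bisector direction at 96.1208° = (-0.106624,0.994299)
center distance |VC| = r/sin(θ/2) = 5.206103/sin(70.0383°) = 5.538874
C = V + |VC|·bis = (-19.9380,-9.4190)
T_A = V + ((C−V)·d_A)·d_A = V + 1.8909·d_A = (-17.6491,-14.0950)
T_B = V + ((C−V)·d_B)·d_B = V + 1.8909·d_B = (-21.1835,-14.4740)
sweep = 180° − θ = 39.9235°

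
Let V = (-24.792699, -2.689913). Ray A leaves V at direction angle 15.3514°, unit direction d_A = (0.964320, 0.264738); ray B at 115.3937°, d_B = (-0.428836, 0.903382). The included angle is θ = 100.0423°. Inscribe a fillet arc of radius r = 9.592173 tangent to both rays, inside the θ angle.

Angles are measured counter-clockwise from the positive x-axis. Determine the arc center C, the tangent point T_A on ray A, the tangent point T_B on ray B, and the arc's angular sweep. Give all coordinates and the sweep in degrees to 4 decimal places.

center=(-19.5763,8.6892) T_A=(-17.0369,-0.5607) T_B=(-28.2417,4.5758) sweep=79.9577

bisector direction at 65.3726° = (0.416716,0.909037)
center distance |VC| = r/sin(θ/2) = 9.592173/sin(50.0211°) = 12.517816
C = V + |VC|·bis = (-19.5763,8.6892)
T_A = V + ((C−V)·d_A)·d_A = V + 8.0428·d_A = (-17.0369,-0.5607)
T_B = V + ((C−V)·d_B)·d_B = V + 8.0428·d_B = (-28.2417,4.5758)
sweep = 180° − θ = 79.9577°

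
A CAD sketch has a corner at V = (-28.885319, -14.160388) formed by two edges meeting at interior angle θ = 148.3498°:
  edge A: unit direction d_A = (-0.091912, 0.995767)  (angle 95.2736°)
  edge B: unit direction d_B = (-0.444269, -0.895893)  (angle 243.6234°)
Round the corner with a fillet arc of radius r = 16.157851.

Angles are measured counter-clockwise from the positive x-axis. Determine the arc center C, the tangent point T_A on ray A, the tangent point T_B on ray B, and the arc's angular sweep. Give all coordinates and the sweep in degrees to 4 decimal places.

bisector direction at 169.4485° = (-0.983091,0.183119)
center distance |VC| = r/sin(θ/2) = 16.157851/sin(74.1749°) = 16.794381
C = V + |VC|·bis = (-45.3957,-11.0850)
T_A = V + ((C−V)·d_A)·d_A = V + 4.5799·d_A = (-29.3063,-9.5999)
T_B = V + ((C−V)·d_B)·d_B = V + 4.5799·d_B = (-30.9200,-18.2635)
sweep = 180° − θ = 31.6502°

center=(-45.3957,-11.0850) T_A=(-29.3063,-9.5999) T_B=(-30.9200,-18.2635) sweep=31.6502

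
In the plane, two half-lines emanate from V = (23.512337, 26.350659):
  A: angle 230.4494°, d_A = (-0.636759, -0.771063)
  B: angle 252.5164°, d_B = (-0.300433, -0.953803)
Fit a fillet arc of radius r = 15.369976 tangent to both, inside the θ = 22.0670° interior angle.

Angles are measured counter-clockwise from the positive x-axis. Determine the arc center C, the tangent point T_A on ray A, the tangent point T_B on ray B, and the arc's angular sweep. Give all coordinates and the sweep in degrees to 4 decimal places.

bisector direction at 241.4829° = (-0.477421,-0.878675)
center distance |VC| = r/sin(θ/2) = 15.369976/sin(11.0335°) = 80.310078
C = V + |VC|·bis = (-14.8294,-44.2158)
T_A = V + ((C−V)·d_A)·d_A = V + 78.8256·d_A = (-26.6806,-34.4288)
T_B = V + ((C−V)·d_B)·d_B = V + 78.8256·d_B = (-0.1695,-48.8334)
sweep = 180° − θ = 157.9330°

center=(-14.8294,-44.2158) T_A=(-26.6806,-34.4288) T_B=(-0.1695,-48.8334) sweep=157.9330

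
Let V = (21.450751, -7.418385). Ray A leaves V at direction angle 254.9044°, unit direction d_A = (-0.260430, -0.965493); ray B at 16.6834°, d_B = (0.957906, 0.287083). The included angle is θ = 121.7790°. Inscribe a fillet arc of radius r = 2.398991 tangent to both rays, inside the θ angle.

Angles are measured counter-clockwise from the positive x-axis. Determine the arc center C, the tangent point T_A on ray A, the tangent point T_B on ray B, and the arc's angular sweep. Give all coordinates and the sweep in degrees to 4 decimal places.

center=(23.4191,-9.3329) T_A=(21.1029,-8.7081) T_B=(22.7304,-7.0349) sweep=58.2210

bisector direction at 315.7939° = (0.716836,-0.697241)
center distance |VC| = r/sin(θ/2) = 2.398991/sin(60.8895°) = 2.745837
C = V + |VC|·bis = (23.4191,-9.3329)
T_A = V + ((C−V)·d_A)·d_A = V + 1.3358·d_A = (21.1029,-8.7081)
T_B = V + ((C−V)·d_B)·d_B = V + 1.3358·d_B = (22.7304,-7.0349)
sweep = 180° − θ = 58.2210°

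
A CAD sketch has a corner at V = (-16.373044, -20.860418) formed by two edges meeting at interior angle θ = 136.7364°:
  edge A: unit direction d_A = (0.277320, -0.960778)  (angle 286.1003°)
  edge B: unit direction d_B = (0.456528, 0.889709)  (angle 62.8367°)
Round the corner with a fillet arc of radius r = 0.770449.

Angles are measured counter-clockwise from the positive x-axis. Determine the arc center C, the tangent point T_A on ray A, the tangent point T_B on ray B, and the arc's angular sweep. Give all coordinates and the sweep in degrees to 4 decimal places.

bisector direction at 354.4685° = (0.995343,-0.096393)
center distance |VC| = r/sin(θ/2) = 0.770449/sin(68.3682°) = 0.828821
C = V + |VC|·bis = (-15.5481,-20.9403)
T_A = V + ((C−V)·d_A)·d_A = V + 0.3055·d_A = (-16.2883,-21.1540)
T_B = V + ((C−V)·d_B)·d_B = V + 0.3055·d_B = (-16.2336,-20.5886)
sweep = 180° − θ = 43.2636°

center=(-15.5481,-20.9403) T_A=(-16.2883,-21.1540) T_B=(-16.2336,-20.5886) sweep=43.2636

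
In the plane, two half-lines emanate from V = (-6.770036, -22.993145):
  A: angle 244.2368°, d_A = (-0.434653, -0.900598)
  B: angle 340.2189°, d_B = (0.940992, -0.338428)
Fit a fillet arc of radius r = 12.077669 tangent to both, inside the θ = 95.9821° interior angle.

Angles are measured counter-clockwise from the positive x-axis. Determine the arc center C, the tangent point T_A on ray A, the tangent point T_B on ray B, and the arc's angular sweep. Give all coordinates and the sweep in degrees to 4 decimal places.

bisector direction at 292.2278° = (0.378291,-0.925687)
center distance |VC| = r/sin(θ/2) = 12.077669/sin(47.9911°) = 16.254393
C = V + |VC|·bis = (-0.6211,-38.0396)
T_A = V + ((C−V)·d_A)·d_A = V + 10.8782·d_A = (-11.4983,-32.7900)
T_B = V + ((C−V)·d_B)·d_B = V + 10.8782·d_B = (3.4663,-26.6746)
sweep = 180° − θ = 84.0179°

center=(-0.6211,-38.0396) T_A=(-11.4983,-32.7900) T_B=(3.4663,-26.6746) sweep=84.0179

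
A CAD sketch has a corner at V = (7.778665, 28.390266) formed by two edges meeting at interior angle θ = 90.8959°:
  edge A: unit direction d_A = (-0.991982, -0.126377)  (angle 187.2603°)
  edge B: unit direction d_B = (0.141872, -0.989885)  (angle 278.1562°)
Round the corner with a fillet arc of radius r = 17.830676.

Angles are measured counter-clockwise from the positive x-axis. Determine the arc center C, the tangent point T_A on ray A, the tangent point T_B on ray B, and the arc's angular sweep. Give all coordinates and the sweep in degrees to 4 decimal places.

bisector direction at 232.7082° = (-0.605874,-0.795561)
center distance |VC| = r/sin(θ/2) = 17.830676/sin(45.4479°) = 25.021527
C = V + |VC|·bis = (-7.3812,8.4841)
T_A = V + ((C−V)·d_A)·d_A = V + 17.5540·d_A = (-9.6346,26.1718)
T_B = V + ((C−V)·d_B)·d_B = V + 17.5540·d_B = (10.2691,11.0138)
sweep = 180° − θ = 89.1041°

center=(-7.3812,8.4841) T_A=(-9.6346,26.1718) T_B=(10.2691,11.0138) sweep=89.1041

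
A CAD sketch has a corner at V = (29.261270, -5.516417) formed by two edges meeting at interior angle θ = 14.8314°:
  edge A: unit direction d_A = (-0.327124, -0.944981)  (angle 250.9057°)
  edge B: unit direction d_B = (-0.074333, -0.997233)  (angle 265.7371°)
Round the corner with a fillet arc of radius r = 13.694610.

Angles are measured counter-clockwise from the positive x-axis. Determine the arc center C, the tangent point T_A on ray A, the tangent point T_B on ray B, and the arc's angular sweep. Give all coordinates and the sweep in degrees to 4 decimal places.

bisector direction at 258.3214° = (-0.202422,-0.979298)
center distance |VC| = r/sin(θ/2) = 13.694610/sin(7.4157°) = 106.104391
C = V + |VC|·bis = (7.7835,-109.4243)
T_A = V + ((C−V)·d_A)·d_A = V + 105.2169·d_A = (-5.1577,-104.9445)
T_B = V + ((C−V)·d_B)·d_B = V + 105.2169·d_B = (21.4402,-110.4422)
sweep = 180° − θ = 165.1686°

center=(7.7835,-109.4243) T_A=(-5.1577,-104.9445) T_B=(21.4402,-110.4422) sweep=165.1686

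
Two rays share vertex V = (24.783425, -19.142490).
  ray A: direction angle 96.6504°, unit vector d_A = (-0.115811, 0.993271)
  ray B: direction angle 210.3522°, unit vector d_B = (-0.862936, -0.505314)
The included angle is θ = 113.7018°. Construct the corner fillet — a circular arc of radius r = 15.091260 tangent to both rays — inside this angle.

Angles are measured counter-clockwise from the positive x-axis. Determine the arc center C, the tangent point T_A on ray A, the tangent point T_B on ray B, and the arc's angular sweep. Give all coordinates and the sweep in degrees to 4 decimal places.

bisector direction at 153.5013° = (-0.894944,0.446178)
center distance |VC| = r/sin(θ/2) = 15.091260/sin(56.8509°) = 18.024786
C = V + |VC|·bis = (8.6522,-11.1002)
T_A = V + ((C−V)·d_A)·d_A = V + 9.8563·d_A = (23.6420,-9.3525)
T_B = V + ((C−V)·d_B)·d_B = V + 9.8563·d_B = (16.2781,-24.1230)
sweep = 180° − θ = 66.2982°

center=(8.6522,-11.1002) T_A=(23.6420,-9.3525) T_B=(16.2781,-24.1230) sweep=66.2982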